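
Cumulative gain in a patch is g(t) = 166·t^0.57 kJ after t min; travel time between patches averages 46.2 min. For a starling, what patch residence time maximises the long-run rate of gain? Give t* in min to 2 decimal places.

Maximise g(t)/(T+t): set derivative to zero → g'(t)(T+t) = g(t).
g'(t) = 0.57·166·t^-0.43. Setting 0.57·166·t^-0.43 = 166·t^0.57/(46.2+t) gives 0.57(46.2+t) = t, so 0.43·t = 0.57×46.2.
t* = 0.57×46.2/0.43 = 61.24 min.

61.24 min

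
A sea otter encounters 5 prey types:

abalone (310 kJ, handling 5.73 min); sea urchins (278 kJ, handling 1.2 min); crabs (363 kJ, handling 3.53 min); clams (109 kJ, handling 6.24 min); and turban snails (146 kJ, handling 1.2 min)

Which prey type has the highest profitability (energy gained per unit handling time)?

sea urchins

Profitability E/h (kJ/min): abalone = 310/5.73 = 54.1, sea urchins = 278/1.2 = 232, crabs = 363/3.53 = 103, clams = 109/6.24 = 17.5, turban snails = 146/1.2 = 122.
Ranked: sea urchins > turban snails > crabs > abalone > clams.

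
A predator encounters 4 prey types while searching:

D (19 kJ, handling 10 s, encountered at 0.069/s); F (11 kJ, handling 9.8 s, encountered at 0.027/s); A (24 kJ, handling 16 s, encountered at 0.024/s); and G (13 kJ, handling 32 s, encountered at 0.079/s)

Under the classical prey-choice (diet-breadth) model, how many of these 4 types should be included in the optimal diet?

3

E/h in descending order: D 1.9, A 1.5, F 1.12, G 0.406 kJ/s. The optimal diet is the largest prefix of this list for which every included type satisfies E_i/h_i > R on the types above it.
Rate on top 1: 0.7757. A: 1.5 > 0.7757 → include.
Rate on top 2: 0.9098. F: 1.12 > 0.9098 → include.
Rate on top 3: 0.9339. G: 0.406 < 0.9339 → exclude; stop.
Optimal diet: D, A, F — 3 of 4 types.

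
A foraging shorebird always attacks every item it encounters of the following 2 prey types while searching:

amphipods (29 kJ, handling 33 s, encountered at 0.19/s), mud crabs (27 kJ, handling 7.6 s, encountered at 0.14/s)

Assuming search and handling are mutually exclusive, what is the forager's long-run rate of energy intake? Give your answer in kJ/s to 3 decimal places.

1.115 kJ/s

R = (0.19×29 + 0.14×27) / (1 + 0.19×33 + 0.14×7.6) = 9.29/8.334 = 1.115 kJ/s.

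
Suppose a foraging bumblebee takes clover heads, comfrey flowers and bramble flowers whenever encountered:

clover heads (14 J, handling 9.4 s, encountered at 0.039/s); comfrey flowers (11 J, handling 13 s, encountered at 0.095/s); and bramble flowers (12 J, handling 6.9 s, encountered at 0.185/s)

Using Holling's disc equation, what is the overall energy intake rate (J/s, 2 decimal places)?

Energy encountered per unit search time: 0.039×14 + 0.095×11 + 0.185×12 = 3.811 J/s.
Handling time per unit search time: 0.039×9.4 + 0.095×13 + 0.185×6.9 = 2.878.
Rate = 3.811/(1 + 2.878) = 0.9827 J/s.

0.98 J/s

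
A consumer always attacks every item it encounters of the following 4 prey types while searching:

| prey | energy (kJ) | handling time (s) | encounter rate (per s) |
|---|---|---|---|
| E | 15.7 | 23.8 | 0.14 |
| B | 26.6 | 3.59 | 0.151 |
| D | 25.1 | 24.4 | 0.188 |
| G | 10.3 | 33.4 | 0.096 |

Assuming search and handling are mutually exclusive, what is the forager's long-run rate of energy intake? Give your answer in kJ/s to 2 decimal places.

0.94 kJ/s

R = (0.14×15.7 + 0.151×26.6 + 0.188×25.1 + 0.096×10.3) / (1 + 0.14×23.8 + 0.151×3.59 + 0.188×24.4 + 0.096×33.4) = 11.92/12.67 = 0.9412 kJ/s.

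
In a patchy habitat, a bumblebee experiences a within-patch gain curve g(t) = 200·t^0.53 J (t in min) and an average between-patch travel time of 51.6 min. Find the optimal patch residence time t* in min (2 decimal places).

Optimal t* satisfies g'(t*) = g(t*)/(T + t*).
g'(t) = 0.53·200·t^-0.47. Setting 0.53·200·t^-0.47 = 200·t^0.53/(51.6+t) gives 0.53(51.6+t) = t, so 0.47·t = 0.53×51.6.
t* = 0.53×51.6/0.47 = 58.19 min.

58.19 min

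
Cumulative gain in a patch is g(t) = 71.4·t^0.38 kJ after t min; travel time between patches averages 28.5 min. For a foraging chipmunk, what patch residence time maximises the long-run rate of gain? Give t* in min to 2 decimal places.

By the marginal value theorem, leave when the instantaneous gain rate g'(t) equals the habitat-wide average g(t)/(T + t).
g'(t) = 0.38·71.4·t^-0.62. Setting 0.38·71.4·t^-0.62 = 71.4·t^0.38/(28.5+t) gives 0.38(28.5+t) = t, so 0.62·t = 0.38×28.5.
t* = 0.38×28.5/0.62 = 17.47 min.

17.47 min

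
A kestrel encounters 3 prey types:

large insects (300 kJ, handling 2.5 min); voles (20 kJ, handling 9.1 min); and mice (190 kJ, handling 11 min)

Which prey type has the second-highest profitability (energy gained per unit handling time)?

mice

Profitability E/h (kJ/min): large insects = 300/2.5 = 120, voles = 20/9.1 = 2.2, mice = 190/11 = 17.3.
Ranked: large insects > mice > voles.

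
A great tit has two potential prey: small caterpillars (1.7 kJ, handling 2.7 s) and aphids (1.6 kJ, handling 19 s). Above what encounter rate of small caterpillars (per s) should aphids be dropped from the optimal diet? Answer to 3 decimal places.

Drop aphids once their profitability E₂/h₂ falls below the rate achievable on small caterpillars alone: E₂/h₂ = λE₁/(1 + λh₁).
Solve for λ: λE₁h₂ = E₂(1 + λh₁) → λ(E₁h₂ − E₂h₁) = E₂ → λ = E₂/(E₁h₂ − E₂h₁).
λ = 1.6/(1.7×19 − 1.6×2.7) = 1.6/27.98 = 0.05718 per s.

0.057 per s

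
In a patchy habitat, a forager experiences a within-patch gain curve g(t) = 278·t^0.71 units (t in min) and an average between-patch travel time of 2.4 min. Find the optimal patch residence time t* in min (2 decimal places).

Optimal t* satisfies g'(t*) = g(t*)/(T + t*).
g'(t) = 0.71·278·t^-0.29. Setting 0.71·278·t^-0.29 = 278·t^0.71/(2.4+t) gives 0.71(2.4+t) = t, so 0.29·t = 0.71×2.4.
t* = 0.71×2.4/0.29 = 5.876 min.

5.88 min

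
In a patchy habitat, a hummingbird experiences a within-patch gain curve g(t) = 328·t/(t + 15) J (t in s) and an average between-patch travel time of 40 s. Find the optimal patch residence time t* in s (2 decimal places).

24.49 s

Maximise g(t)/(T+t): set derivative to zero → g'(t)(T+t) = g(t).
g'(t) = 328·15/(t + 15)². Setting 328·15/(t+15)² = 328t/[(t+15)(40+t)] gives 15(40+t) = t(t+15), so t² = 15×40 = 600.
t* = √600 = 24.49 s.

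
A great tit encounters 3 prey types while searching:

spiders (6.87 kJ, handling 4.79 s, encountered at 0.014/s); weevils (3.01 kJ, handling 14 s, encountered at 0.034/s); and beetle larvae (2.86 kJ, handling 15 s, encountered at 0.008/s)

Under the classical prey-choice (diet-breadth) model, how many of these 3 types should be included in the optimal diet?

3

Rank by E/h (kJ/s): spiders 1.43, weevils 0.215, beetle larvae 0.191. Include each in turn until the next type's E/h falls below the running intake rate.
Rate on top 1: 0.09014. weevils: 0.215 > 0.09014 → include.
Rate on top 2: 0.1287. beetle larvae: 0.191 > 0.1287 → include.
Optimal diet: spiders, weevils, beetle larvae — 3 of 3 types.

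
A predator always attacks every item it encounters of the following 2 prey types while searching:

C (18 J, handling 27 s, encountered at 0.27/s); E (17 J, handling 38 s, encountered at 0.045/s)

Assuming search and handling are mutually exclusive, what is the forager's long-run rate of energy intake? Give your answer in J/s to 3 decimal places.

R = (0.27×18 + 0.045×17) / (1 + 0.27×27 + 0.045×38) = 5.625/10 = 0.5625 J/s.

0.562 J/s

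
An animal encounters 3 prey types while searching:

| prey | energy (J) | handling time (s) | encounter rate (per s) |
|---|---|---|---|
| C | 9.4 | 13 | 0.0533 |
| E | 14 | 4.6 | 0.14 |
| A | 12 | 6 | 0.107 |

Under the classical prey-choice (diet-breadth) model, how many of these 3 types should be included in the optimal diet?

2

Rank by E/h (J/s): E 3.04, A 2, C 0.723. Include each in turn until the next type's E/h falls below the running intake rate.
Rate on top 1: 1.192. A: 2 > 1.192 → include.
Rate on top 2: 1.419. C: 0.723 < 1.419 → exclude; stop.
Optimal diet: E, A — 2 of 3 types.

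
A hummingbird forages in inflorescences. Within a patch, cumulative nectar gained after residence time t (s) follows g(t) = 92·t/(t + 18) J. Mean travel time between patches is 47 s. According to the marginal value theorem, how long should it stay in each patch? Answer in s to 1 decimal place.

29.1 s

Optimal t* satisfies g'(t*) = g(t*)/(T + t*).
g'(t) = 92·18/(t + 18)². Setting 92·18/(t+18)² = 92t/[(t+18)(47+t)] gives 18(47+t) = t(t+18), so t² = 18×47 = 846.
t* = √846 = 29.09 s.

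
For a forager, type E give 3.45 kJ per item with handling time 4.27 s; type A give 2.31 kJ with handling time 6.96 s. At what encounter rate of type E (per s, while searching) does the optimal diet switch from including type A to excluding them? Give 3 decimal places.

0.163 per s

At the threshold, the rate on type E alone equals the profitability of type A: λ·3.45/(1 + λ·4.27) = 2.31/6.96 = 0.3319.
Rearranging, λ(3.45 − 0.3319×4.27) = 0.3319, so λ = 0.3319/2.033 = 0.1633 per s.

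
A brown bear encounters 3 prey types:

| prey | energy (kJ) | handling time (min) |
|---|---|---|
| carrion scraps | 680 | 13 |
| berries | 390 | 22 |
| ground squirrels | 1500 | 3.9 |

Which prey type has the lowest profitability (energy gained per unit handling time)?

Profitability E/h (kJ/min): carrion scraps = 680/13 = 52.3, berries = 390/22 = 17.7, ground squirrels = 1500/3.9 = 385.
Ranked: ground squirrels > carrion scraps > berries.

berries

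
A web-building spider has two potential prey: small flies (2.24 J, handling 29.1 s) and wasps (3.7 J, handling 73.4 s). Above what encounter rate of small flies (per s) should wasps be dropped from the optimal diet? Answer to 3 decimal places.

The zero-one rule: include wasps iff E₂/h₂ > λE₁/(1+λh₁). Equality gives the switch point.
λE₁h₂ = E₂ + λE₂h₁ ⇒ λ = E₂/(E₁h₂ − E₂h₁) = 3.7/(164.4 − 107.7) = 0.0652 per s.

0.065 per s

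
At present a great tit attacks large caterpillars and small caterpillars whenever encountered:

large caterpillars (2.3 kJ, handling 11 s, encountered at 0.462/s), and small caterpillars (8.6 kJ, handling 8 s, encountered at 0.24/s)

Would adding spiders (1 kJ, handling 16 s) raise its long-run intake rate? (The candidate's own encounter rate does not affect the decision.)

No

Intake rate on the current diet: R = (0.462×2.3 + 0.24×8.6) / (1 + 0.462×11 + 0.24×8) = 3.127/8.002 = 0.3907 kJ/s.
Profitability of spiders: 1/16 = 0.0625 kJ/s.
0.0625 < 0.3907, so adding spiders would lower the average — exclude it.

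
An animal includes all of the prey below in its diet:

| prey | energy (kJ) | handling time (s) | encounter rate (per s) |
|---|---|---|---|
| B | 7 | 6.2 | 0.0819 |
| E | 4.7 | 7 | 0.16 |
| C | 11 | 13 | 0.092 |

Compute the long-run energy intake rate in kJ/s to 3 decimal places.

0.611 kJ/s

Energy encountered per unit search time: 0.0819×7 + 0.16×4.7 + 0.092×11 = 2.337 kJ/s.
Handling time per unit search time: 0.0819×6.2 + 0.16×7 + 0.092×13 = 2.824.
Rate = 2.337/(1 + 2.824) = 0.6113 kJ/s.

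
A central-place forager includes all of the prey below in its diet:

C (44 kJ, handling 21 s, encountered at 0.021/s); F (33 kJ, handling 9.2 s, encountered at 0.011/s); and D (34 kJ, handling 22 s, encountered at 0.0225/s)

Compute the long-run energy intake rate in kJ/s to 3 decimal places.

1.007 kJ/s

R = Σλ_iE_i / (1 + Σλ_ih_i)
Numerator: 0.021×44 + 0.011×33 + 0.0225×34 = 2.052
Denominator: 1 + 0.021×21 + 0.011×9.2 + 0.0225×22 = 2.037
R = 2.052/2.037 = 1.007 kJ/s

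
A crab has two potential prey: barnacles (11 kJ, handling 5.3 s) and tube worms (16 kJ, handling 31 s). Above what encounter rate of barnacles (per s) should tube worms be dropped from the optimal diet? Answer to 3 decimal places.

At the threshold, the rate on barnacles alone equals the profitability of tube worms: λ·11/(1 + λ·5.3) = 16/31 = 0.5161.
Rearranging, λ(11 − 0.5161×5.3) = 0.5161, so λ = 0.5161/8.265 = 0.06245 per s.

0.062 per s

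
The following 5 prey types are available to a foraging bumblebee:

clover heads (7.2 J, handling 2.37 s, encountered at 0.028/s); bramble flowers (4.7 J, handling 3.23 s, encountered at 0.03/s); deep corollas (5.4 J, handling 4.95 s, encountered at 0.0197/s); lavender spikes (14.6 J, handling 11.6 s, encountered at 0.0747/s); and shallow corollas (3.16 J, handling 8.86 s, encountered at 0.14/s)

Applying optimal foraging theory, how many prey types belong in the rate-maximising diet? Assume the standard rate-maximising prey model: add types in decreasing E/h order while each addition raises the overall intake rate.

4

Rank by E/h (J/s): clover heads 3.04, bramble flowers 1.46, lavender spikes 1.26, deep corollas 1.09, shallow corollas 0.357. Include each in turn until the next type's E/h falls below the running intake rate.
Rate on top 1: 0.1891. bramble flowers: 1.46 > 0.1891 → include.
Rate on top 2: 0.2945. lavender spikes: 1.26 > 0.2945 → include.
Rate on top 3: 0.7061. deep corollas: 1.09 > 0.7061 → include.
Rate on top 4: 0.7237. shallow corollas: 0.357 < 0.7237 → exclude; stop.
Optimal diet: clover heads, bramble flowers, lavender spikes, deep corollas — 4 of 5 types.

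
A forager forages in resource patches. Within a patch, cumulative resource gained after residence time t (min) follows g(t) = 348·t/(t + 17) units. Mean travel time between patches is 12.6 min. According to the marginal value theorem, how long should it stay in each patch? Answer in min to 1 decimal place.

Optimal t* satisfies g'(t*) = g(t*)/(T + t*).
g'(t) = 348·17/(t + 17)². Setting 348·17/(t+17)² = 348t/[(t+17)(12.6+t)] gives 17(12.6+t) = t(t+17), so t² = 17×12.6 = 214.2.
t* = √214.2 = 14.64 min.

14.6 min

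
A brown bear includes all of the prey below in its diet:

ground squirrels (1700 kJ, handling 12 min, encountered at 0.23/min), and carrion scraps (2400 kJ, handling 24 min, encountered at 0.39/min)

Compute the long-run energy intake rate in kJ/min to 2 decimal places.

101.14 kJ/min

Energy encountered per unit search time: 0.23×1700 + 0.39×2400 = 1327 kJ/min.
Handling time per unit search time: 0.23×12 + 0.39×24 = 12.12.
Rate = 1327/(1 + 12.12) = 101.1 kJ/min.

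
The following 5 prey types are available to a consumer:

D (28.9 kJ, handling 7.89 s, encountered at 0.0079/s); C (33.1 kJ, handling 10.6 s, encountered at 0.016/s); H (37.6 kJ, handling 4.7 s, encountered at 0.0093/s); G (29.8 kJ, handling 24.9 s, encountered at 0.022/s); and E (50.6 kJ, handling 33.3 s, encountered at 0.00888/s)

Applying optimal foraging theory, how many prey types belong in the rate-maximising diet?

Rank by E/h (kJ/s): H 8, D 3.66, C 3.12, E 1.52, G 1.2. Include each in turn until the next type's E/h falls below the running intake rate.
Rate on top 1: 0.335. D: 3.66 > 0.335 → include.
Rate on top 2: 0.5226. C: 3.12 > 0.5226 → include.
Rate on top 3: 0.8683. E: 1.52 > 0.8683 → include.
Rate on top 4: 0.9908. G: 1.2 > 0.9908 → include.
Optimal diet: H, D, C, E, G — 5 of 5 types.

5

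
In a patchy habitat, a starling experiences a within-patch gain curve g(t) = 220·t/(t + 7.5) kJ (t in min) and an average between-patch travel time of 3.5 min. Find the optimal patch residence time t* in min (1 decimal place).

5.1 min

Maximise g(t)/(T+t): set derivative to zero → g'(t)(T+t) = g(t).
g'(t) = 220·7.5/(t + 7.5)². Setting 220·7.5/(t+7.5)² = 220t/[(t+7.5)(3.5+t)] gives 7.5(3.5+t) = t(t+7.5), so t² = 7.5×3.5 = 26.25.
t* = √26.25 = 5.123 min.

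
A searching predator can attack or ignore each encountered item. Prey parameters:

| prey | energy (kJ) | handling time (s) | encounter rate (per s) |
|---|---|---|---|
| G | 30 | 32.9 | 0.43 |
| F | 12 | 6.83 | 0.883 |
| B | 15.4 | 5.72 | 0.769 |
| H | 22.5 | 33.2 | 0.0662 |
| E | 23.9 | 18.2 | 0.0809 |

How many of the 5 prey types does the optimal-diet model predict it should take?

Rank by E/h (kJ/s): B 2.69, F 1.76, E 1.31, G 0.912, H 0.678. Include each in turn until the next type's E/h falls below the running intake rate.
Rate on top 1: 2.194. F: 1.76 < 2.194 → exclude; stop.
Optimal diet: B — 1 of 5 types.

1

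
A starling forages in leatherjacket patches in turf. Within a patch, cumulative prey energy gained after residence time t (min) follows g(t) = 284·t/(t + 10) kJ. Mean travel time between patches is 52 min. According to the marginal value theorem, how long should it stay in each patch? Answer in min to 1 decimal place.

Maximise g(t)/(T+t): set derivative to zero → g'(t)(T+t) = g(t).
g'(t) = 284·10/(t + 10)². Setting 284·10/(t+10)² = 284t/[(t+10)(52+t)] gives 10(52+t) = t(t+10), so t² = 10×52 = 520.
t* = √520 = 22.8 min.

22.8 min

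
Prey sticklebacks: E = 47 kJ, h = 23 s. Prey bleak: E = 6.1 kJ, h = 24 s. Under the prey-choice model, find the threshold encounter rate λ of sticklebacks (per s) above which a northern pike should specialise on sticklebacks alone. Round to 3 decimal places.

0.006 per s

At the threshold, the rate on sticklebacks alone equals the profitability of bleak: λ·47/(1 + λ·23) = 6.1/24 = 0.2542.
Rearranging, λ(47 − 0.2542×23) = 0.2542, so λ = 0.2542/41.15 = 0.006176 per s.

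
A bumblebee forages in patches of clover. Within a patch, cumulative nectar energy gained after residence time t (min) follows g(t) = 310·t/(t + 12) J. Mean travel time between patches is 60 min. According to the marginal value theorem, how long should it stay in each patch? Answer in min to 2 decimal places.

26.83 min

Maximise g(t)/(T+t): set derivative to zero → g'(t)(T+t) = g(t).
g'(t) = 310·12/(t + 12)². Setting 310·12/(t+12)² = 310t/[(t+12)(60+t)] gives 12(60+t) = t(t+12), so t² = 12×60 = 720.
t* = √720 = 26.83 min.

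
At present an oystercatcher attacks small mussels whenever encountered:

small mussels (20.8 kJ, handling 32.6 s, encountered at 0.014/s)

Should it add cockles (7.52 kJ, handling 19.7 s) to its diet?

Current rate: (0.014×20.8)/(1 + 0.014×32.6) = 0.1999 kJ/s.
cockles: E/h = 7.52/19.7 = 0.3817 kJ/s.
0.3817 > 0.1999, so adding cockles raises the average — include it.

Yes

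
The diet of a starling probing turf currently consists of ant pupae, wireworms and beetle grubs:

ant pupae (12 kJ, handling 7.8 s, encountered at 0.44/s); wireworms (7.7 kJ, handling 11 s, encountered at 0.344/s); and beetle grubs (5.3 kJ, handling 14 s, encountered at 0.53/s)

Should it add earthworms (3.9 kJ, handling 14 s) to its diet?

No

Current rate: (0.44×12 + 0.344×7.7 + 0.53×5.3)/(1 + 0.44×7.8 + 0.344×11 + 0.53×14) = 0.6867 kJ/s.
earthworms: E/h = 3.9/14 = 0.2786 kJ/s.
0.2786 < 0.6867, so adding earthworms would lower the average — exclude it.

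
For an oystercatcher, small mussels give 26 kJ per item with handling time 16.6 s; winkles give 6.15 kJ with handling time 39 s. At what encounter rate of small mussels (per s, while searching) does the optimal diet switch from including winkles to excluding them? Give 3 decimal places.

The zero-one rule: include winkles iff E₂/h₂ > λE₁/(1+λh₁). Equality gives the switch point.
λE₁h₂ = E₂ + λE₂h₁ ⇒ λ = E₂/(E₁h₂ − E₂h₁) = 6.15/(1014 − 102.1) = 0.006744 per s.

0.007 per s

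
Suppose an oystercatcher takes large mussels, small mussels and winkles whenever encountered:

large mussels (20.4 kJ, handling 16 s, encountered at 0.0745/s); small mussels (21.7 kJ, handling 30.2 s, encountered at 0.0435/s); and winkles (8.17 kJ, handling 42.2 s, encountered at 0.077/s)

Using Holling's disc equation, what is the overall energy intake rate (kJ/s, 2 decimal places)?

R = Σλ_iE_i / (1 + Σλ_ih_i)
Numerator: 0.0745×20.4 + 0.0435×21.7 + 0.077×8.17 = 3.093
Denominator: 1 + 0.0745×16 + 0.0435×30.2 + 0.077×42.2 = 6.755
R = 3.093/6.755 = 0.4579 kJ/s

0.46 kJ/s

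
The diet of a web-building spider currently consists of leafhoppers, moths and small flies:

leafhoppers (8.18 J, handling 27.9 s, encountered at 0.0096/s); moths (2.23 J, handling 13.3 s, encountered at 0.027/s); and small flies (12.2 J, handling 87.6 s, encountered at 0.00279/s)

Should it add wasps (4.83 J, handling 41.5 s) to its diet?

Yes

Intake rate on the current diet: R = (0.0096×8.18 + 0.027×2.23 + 0.00279×12.2) / (1 + 0.0096×27.9 + 0.027×13.3 + 0.00279×87.6) = 0.1728/1.871 = 0.09233 J/s.
Profitability of wasps: 4.83/41.5 = 0.1164 J/s.
0.1164 > 0.09233, so adding wasps raises the average — include it.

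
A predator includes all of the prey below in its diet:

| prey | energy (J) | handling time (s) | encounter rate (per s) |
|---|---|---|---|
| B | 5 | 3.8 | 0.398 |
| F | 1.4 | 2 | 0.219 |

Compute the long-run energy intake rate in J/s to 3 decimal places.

0.778 J/s

R = (0.398×5 + 0.219×1.4) / (1 + 0.398×3.8 + 0.219×2) = 2.297/2.95 = 0.7784 J/s.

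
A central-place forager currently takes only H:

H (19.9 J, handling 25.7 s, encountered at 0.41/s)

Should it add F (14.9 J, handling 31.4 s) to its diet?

No

Current rate: (0.41×19.9)/(1 + 0.41×25.7) = 0.7072 J/s.
Profitability of F: 14.9/31.4 = 0.4745 J/s.
Since 0.4745 < R, time spent handling F is better spent searching.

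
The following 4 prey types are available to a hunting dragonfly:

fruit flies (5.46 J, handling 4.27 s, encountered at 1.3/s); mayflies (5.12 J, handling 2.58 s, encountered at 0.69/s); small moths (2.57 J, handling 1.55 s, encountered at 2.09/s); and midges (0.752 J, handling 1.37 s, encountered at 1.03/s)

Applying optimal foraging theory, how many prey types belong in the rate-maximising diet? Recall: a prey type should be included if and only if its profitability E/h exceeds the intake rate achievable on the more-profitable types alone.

2

Profitabilities (E/h, J/s): mayflies 1.98, small moths 1.66, fruit flies 1.28, midges 0.549. Add prey in this order while the next type's profitability exceeds the intake rate on those already taken.
Rate on top 1: 1.271. small moths: 1.66 > 1.271 → include.
Rate on top 2: 1.479. fruit flies: 1.28 < 1.479 → exclude; stop.
Optimal diet: mayflies, small moths — 2 of 4 types.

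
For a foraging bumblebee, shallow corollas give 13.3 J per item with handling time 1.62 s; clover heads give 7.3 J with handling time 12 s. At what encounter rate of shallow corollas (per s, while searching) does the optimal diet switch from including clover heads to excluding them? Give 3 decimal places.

0.049 per s

At the threshold, the rate on shallow corollas alone equals the profitability of clover heads: λ·13.3/(1 + λ·1.62) = 7.3/12 = 0.6083.
Rearranging, λ(13.3 − 0.6083×1.62) = 0.6083, so λ = 0.6083/12.31 = 0.0494 per s.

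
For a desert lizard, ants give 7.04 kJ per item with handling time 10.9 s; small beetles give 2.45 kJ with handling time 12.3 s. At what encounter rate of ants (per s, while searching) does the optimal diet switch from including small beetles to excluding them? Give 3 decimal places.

At the threshold, the rate on ants alone equals the profitability of small beetles: λ·7.04/(1 + λ·10.9) = 2.45/12.3 = 0.1992.
Rearranging, λ(7.04 − 0.1992×10.9) = 0.1992, so λ = 0.1992/4.869 = 0.04091 per s.

0.041 per s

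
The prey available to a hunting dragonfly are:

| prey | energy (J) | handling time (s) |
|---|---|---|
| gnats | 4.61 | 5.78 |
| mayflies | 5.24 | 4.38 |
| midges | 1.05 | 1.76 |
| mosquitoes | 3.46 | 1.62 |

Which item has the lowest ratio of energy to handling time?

In descending order of E/h:
mosquitoes: 3.46/1.62 = 2.14 J/s
mayflies: 5.24/4.38 = 1.2 J/s
gnats: 4.61/5.78 = 0.798 J/s
midges: 1.05/1.76 = 0.597 J/s

midges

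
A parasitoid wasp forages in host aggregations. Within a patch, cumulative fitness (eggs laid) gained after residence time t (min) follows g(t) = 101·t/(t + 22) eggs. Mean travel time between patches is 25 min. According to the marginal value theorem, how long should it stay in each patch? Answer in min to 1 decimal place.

23.5 min

Optimal t* satisfies g'(t*) = g(t*)/(T + t*).
g'(t) = 101·22/(t + 22)². Setting 101·22/(t+22)² = 101t/[(t+22)(25+t)] gives 22(25+t) = t(t+22), so t² = 22×25 = 550.
t* = √550 = 23.45 min.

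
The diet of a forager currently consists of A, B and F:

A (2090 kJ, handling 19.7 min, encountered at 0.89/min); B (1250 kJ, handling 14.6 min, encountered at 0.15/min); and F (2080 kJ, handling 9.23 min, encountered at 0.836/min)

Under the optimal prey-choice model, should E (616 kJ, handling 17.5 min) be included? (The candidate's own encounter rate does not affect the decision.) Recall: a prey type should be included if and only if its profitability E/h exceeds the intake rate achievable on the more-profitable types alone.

On A, B and F alone, R = ΣλE/(1+Σλh) = 3786/28.44 = 133.1 kJ/min.
Profitability of E: 616/17.5 = 35.2 kJ/min.
35.2 < 133.1, so adding E would lower the average — exclude it.

No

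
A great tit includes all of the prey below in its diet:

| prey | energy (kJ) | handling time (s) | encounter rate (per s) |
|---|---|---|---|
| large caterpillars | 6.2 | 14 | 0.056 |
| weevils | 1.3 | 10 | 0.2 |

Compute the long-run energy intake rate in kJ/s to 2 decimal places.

0.16 kJ/s

Energy encountered per unit search time: 0.056×6.2 + 0.2×1.3 = 0.6072 kJ/s.
Handling time per unit search time: 0.056×14 + 0.2×10 = 2.784.
Rate = 0.6072/(1 + 2.784) = 0.1605 kJ/s.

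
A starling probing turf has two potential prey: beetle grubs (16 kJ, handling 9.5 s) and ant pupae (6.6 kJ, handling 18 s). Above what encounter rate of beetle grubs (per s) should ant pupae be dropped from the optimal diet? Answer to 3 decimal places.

The zero-one rule: include ant pupae iff E₂/h₂ > λE₁/(1+λh₁). Equality gives the switch point.
λE₁h₂ = E₂ + λE₂h₁ ⇒ λ = E₂/(E₁h₂ − E₂h₁) = 6.6/(288 − 62.7) = 0.02929 per s.

0.029 per s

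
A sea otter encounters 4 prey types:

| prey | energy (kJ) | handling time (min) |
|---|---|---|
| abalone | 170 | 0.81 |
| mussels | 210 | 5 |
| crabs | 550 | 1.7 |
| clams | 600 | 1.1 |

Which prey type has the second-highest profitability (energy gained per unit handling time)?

crabs

In descending order of E/h:
clams: 600/1.1 = 545 kJ/min
crabs: 550/1.7 = 324 kJ/min
abalone: 170/0.81 = 210 kJ/min
mussels: 210/5 = 42 kJ/min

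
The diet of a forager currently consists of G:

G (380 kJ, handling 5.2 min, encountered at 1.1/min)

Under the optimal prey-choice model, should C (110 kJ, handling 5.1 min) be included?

No

Intake rate on the current diet: R = (1.1×380) / (1 + 1.1×5.2) = 418/6.72 = 62.2 kJ/min.
Profitability of C: 110/5.1 = 21.57 kJ/min.
21.57 < 62.2, so adding C would lower the average — exclude it.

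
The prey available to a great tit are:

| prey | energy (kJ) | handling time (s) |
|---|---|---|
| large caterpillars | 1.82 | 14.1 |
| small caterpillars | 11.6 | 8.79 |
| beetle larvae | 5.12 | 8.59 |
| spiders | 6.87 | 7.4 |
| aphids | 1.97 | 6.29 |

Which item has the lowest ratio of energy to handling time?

In descending order of E/h:
small caterpillars: 11.6/8.79 = 1.32 kJ/s
spiders: 6.87/7.4 = 0.928 kJ/s
beetle larvae: 5.12/8.59 = 0.596 kJ/s
aphids: 1.97/6.29 = 0.313 kJ/s
large caterpillars: 1.82/14.1 = 0.129 kJ/s

large caterpillars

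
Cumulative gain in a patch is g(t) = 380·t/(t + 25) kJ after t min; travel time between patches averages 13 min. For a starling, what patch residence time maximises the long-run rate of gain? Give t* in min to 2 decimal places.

Maximise g(t)/(T+t): set derivative to zero → g'(t)(T+t) = g(t).
g'(t) = 380·25/(t + 25)². Setting 380·25/(t+25)² = 380t/[(t+25)(13+t)] gives 25(13+t) = t(t+25), so t² = 25×13 = 325.
t* = √325 = 18.03 min.

18.03 min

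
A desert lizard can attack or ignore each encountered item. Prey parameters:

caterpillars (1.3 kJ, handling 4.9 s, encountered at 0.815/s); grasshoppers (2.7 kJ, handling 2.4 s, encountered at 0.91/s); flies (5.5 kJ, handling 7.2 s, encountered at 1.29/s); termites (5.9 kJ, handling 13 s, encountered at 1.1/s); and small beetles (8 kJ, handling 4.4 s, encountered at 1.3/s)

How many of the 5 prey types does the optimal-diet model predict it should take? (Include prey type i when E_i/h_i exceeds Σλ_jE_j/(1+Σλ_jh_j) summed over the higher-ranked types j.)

1

E/h in descending order: small beetles 1.82, grasshoppers 1.13, flies 0.764, termites 0.454, caterpillars 0.265 kJ/s. The optimal diet is the largest prefix of this list for which every included type satisfies E_i/h_i > R on the types above it.
Rate on top 1: 1.548. grasshoppers: 1.13 < 1.548 → exclude; stop.
Optimal diet: small beetles — 1 of 5 types.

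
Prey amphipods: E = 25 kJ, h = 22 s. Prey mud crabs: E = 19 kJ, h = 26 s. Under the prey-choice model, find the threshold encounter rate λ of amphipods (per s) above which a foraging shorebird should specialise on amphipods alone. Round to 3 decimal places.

0.082 per s

The zero-one rule: include mud crabs iff E₂/h₂ > λE₁/(1+λh₁). Equality gives the switch point.
λE₁h₂ = E₂ + λE₂h₁ ⇒ λ = E₂/(E₁h₂ − E₂h₁) = 19/(650 − 418) = 0.0819 per s.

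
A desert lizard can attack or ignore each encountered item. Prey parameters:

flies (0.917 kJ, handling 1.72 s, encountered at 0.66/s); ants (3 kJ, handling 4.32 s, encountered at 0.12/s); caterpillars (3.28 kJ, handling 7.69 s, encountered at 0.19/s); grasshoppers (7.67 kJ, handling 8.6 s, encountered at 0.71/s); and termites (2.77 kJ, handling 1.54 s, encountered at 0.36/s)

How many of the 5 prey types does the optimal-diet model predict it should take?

Rank by E/h (kJ/s): termites 1.8, grasshoppers 0.892, ants 0.694, flies 0.533, caterpillars 0.427. Include each in turn until the next type's E/h falls below the running intake rate.
Rate on top 1: 0.6415. grasshoppers: 0.892 > 0.6415 → include.
Rate on top 2: 0.8411. ants: 0.694 < 0.8411 → exclude; stop.
Optimal diet: termites, grasshoppers — 2 of 5 types.

2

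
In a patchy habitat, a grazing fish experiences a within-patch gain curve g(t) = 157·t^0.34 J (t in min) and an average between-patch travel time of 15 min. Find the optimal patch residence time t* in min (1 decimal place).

By the marginal value theorem, leave when the instantaneous gain rate g'(t) equals the habitat-wide average g(t)/(T + t).
g'(t) = 0.34·157·t^-0.66. Setting 0.34·157·t^-0.66 = 157·t^0.34/(15+t) gives 0.34(15+t) = t, so 0.66·t = 0.34×15.
t* = 0.34×15/0.66 = 7.727 min.

7.7 min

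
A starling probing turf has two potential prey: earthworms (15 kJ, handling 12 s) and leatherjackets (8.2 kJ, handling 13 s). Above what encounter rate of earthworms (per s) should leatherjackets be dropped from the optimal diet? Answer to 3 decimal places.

The zero-one rule: include leatherjackets iff E₂/h₂ > λE₁/(1+λh₁). Equality gives the switch point.
λE₁h₂ = E₂ + λE₂h₁ ⇒ λ = E₂/(E₁h₂ − E₂h₁) = 8.2/(195 − 98.4) = 0.08489 per s.

0.085 per s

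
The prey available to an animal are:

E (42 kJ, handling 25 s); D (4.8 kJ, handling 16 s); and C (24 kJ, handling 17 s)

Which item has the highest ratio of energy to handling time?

E

In descending order of E/h:
E: 42/25 = 1.68 kJ/s
C: 24/17 = 1.41 kJ/s
D: 4.8/16 = 0.3 kJ/s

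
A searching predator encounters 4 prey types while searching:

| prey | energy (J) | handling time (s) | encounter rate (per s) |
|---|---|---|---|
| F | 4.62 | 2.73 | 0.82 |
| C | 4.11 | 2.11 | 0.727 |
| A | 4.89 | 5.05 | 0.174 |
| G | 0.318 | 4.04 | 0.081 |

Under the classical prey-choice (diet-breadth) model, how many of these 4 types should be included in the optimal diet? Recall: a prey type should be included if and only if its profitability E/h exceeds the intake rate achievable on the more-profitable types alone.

E/h in descending order: C 1.95, F 1.69, A 0.968, G 0.0787 J/s. The optimal diet is the largest prefix of this list for which every included type satisfies E_i/h_i > R on the types above it.
Rate on top 1: 1.179. F: 1.69 > 1.179 → include.
Rate on top 2: 1.42. A: 0.968 < 1.42 → exclude; stop.
Optimal diet: C, F — 2 of 4 types.

2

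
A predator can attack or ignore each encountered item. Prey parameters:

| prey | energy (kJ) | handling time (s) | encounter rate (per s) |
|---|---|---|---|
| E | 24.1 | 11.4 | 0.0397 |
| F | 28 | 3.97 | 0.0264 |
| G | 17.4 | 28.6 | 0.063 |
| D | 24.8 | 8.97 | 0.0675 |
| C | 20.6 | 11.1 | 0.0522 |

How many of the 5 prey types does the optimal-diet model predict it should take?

4

E/h in descending order: F 7.05, D 2.76, E 2.11, C 1.86, G 0.608 kJ/s. The optimal diet is the largest prefix of this list for which every included type satisfies E_i/h_i > R on the types above it.
Rate on top 1: 0.6691. D: 2.76 > 0.6691 → include.
Rate on top 2: 1.411. E: 2.11 > 1.411 → include.
Rate on top 3: 1.558. C: 1.86 > 1.558 → include.
Rate on top 4: 1.621. G: 0.608 < 1.621 → exclude; stop.
Optimal diet: F, D, E, C — 4 of 5 types.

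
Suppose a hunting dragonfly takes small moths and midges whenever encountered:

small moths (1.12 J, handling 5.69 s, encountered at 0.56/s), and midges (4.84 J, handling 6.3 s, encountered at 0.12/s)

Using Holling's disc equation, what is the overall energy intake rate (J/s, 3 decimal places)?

0.244 J/s

R = Σλ_iE_i / (1 + Σλ_ih_i)
Numerator: 0.56×1.12 + 0.12×4.84 = 1.208
Denominator: 1 + 0.56×5.69 + 0.12×6.3 = 4.942
R = 1.208/4.942 = 0.2444 J/s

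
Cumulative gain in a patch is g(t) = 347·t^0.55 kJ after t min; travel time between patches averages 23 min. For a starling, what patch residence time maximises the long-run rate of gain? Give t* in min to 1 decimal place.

Optimal t* satisfies g'(t*) = g(t*)/(T + t*).
g'(t) = 0.55·347·t^-0.45. Setting 0.55·347·t^-0.45 = 347·t^0.55/(23+t) gives 0.55(23+t) = t, so 0.45·t = 0.55×23.
t* = 0.55×23/0.45 = 28.11 min.

28.1 min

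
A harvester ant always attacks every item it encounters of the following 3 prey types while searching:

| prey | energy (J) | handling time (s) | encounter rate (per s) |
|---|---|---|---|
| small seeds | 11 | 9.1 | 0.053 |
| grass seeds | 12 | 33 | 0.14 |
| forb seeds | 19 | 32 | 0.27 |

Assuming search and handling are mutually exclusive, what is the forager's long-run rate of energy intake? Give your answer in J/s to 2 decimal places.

0.50 J/s

Energy encountered per unit search time: 0.053×11 + 0.14×12 + 0.27×19 = 7.393 J/s.
Handling time per unit search time: 0.053×9.1 + 0.14×33 + 0.27×32 = 13.74.
Rate = 7.393/(1 + 13.74) = 0.5015 J/s.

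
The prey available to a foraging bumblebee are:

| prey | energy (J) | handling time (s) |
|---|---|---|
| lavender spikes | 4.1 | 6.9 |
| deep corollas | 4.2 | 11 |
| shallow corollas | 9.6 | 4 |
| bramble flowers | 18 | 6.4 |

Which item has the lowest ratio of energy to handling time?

deep corollas

In descending order of E/h:
bramble flowers: 18/6.4 = 2.81 J/s
shallow corollas: 9.6/4 = 2.4 J/s
lavender spikes: 4.1/6.9 = 0.594 J/s
deep corollas: 4.2/11 = 0.382 J/s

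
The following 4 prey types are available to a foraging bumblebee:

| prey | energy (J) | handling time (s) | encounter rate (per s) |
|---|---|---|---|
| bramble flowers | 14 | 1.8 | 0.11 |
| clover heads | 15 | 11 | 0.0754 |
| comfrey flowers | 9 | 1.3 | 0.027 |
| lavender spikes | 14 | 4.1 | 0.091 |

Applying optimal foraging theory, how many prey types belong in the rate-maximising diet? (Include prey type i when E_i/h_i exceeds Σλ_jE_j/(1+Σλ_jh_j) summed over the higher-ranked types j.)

3

Profitabilities (E/h, J/s): bramble flowers 7.78, comfrey flowers 6.92, lavender spikes 3.41, clover heads 1.36. Add prey in this order while the next type's profitability exceeds the intake rate on those already taken.
Rate on top 1: 1.285. comfrey flowers: 6.92 > 1.285 → include.
Rate on top 2: 1.446. lavender spikes: 3.41 > 1.446 → include.
Rate on top 3: 1.903. clover heads: 1.36 < 1.903 → exclude; stop.
Optimal diet: bramble flowers, comfrey flowers, lavender spikes — 3 of 4 types.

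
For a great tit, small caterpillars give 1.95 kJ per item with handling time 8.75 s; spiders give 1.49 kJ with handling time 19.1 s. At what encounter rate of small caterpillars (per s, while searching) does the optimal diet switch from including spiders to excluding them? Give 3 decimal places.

The zero-one rule: include spiders iff E₂/h₂ > λE₁/(1+λh₁). Equality gives the switch point.
λE₁h₂ = E₂ + λE₂h₁ ⇒ λ = E₂/(E₁h₂ − E₂h₁) = 1.49/(37.25 − 13.04) = 0.06155 per s.

0.062 per s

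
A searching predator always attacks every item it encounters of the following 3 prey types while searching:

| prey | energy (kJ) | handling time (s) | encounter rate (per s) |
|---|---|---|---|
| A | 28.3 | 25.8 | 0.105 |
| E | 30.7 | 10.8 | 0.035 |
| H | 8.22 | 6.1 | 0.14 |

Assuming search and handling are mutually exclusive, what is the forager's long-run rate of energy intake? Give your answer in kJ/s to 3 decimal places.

Energy encountered per unit search time: 0.105×28.3 + 0.035×30.7 + 0.14×8.22 = 5.197 kJ/s.
Handling time per unit search time: 0.105×25.8 + 0.035×10.8 + 0.14×6.1 = 3.941.
Rate = 5.197/(1 + 3.941) = 1.052 kJ/s.

1.052 kJ/s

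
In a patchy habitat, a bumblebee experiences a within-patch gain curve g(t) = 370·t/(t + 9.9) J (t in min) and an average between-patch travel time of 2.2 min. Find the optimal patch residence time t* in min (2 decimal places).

4.67 min

Optimal t* satisfies g'(t*) = g(t*)/(T + t*).
g'(t) = 370·9.9/(t + 9.9)². Setting 370·9.9/(t+9.9)² = 370t/[(t+9.9)(2.2+t)] gives 9.9(2.2+t) = t(t+9.9), so t² = 9.9×2.2 = 21.78.
t* = √21.78 = 4.667 min.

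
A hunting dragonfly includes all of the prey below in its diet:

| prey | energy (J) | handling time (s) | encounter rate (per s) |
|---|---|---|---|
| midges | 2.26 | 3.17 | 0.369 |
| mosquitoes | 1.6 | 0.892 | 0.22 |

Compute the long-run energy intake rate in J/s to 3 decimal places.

0.501 J/s

Energy encountered per unit search time: 0.369×2.26 + 0.22×1.6 = 1.186 J/s.
Handling time per unit search time: 0.369×3.17 + 0.22×0.892 = 1.366.
Rate = 1.186/(1 + 1.366) = 0.5012 J/s.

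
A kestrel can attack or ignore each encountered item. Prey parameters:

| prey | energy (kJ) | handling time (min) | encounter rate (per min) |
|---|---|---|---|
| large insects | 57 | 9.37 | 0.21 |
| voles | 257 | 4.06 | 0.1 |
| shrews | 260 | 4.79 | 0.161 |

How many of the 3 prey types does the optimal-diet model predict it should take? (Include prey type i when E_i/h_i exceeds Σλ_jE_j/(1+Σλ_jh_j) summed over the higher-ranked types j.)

2

E/h in descending order: voles 63.3, shrews 54.3, large insects 6.08 kJ/min. The optimal diet is the largest prefix of this list for which every included type satisfies E_i/h_i > R on the types above it.
Rate on top 1: 18.28. shrews: 54.3 > 18.28 → include.
Rate on top 2: 31.03. large insects: 6.08 < 31.03 → exclude; stop.
Optimal diet: voles, shrews — 2 of 3 types.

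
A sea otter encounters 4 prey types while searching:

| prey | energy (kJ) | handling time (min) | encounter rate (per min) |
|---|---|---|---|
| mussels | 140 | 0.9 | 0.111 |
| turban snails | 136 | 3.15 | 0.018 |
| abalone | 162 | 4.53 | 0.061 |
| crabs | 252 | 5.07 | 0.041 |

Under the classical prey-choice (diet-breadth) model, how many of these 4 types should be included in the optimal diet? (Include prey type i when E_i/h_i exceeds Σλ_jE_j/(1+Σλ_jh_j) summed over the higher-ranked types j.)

Rank by E/h (kJ/min): mussels 156, crabs 49.7, turban snails 43.2, abalone 35.8. Include each in turn until the next type's E/h falls below the running intake rate.
Rate on top 1: 14.13. crabs: 49.7 > 14.13 → include.
Rate on top 2: 19.78. turban snails: 43.2 > 19.78 → include.
Rate on top 3: 20.76. abalone: 35.8 > 20.76 → include.
Optimal diet: mussels, crabs, turban snails, abalone — 4 of 4 types.

4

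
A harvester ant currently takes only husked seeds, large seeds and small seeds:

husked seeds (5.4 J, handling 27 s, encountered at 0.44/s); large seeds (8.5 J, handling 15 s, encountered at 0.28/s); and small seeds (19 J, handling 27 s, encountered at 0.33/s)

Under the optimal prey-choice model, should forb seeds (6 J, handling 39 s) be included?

No

On husked seeds, large seeds and small seeds alone, R = ΣλE/(1+Σλh) = 11.03/25.99 = 0.4242 J/s.
Profitability of forb seeds: 6/39 = 0.1538 J/s.
Since 0.1538 < R, time spent handling forb seeds is better spent searching.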